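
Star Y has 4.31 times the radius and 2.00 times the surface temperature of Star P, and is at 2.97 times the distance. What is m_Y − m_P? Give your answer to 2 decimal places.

L_Y/L_P = (4.31)²(2.00)⁴ = 297.2.
F_Y/F_P = (L_Y/L_P)/(d_Y/d_P)² = 297.2/8.821 = 33.69.
m_Y − m_P = −2.5 log₁₀(33.69) = -3.82.

-3.82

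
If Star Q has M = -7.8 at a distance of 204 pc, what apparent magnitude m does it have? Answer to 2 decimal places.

m = M + 5 log₁₀(d/10 pc) = -7.8 + 5 log₁₀(204/10)
  = -7.8 + 5 × 1.310 = -7.8 + 6.55 = -1.25.

-1.25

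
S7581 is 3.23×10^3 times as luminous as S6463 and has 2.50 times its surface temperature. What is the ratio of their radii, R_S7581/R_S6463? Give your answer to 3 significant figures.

L ∝ R²T⁴ gives R ∝ √L / T², so
R_S7581/R_S6463 = √(3.23×10^3) / (2.50)² = 56.83 / 6.250 = 9.093.

9.09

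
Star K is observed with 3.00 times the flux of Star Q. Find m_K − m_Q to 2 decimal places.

-1.19

m_K − m_Q = −2.5 log₁₀(F_K/F_Q) = −2.5 log₁₀(3.00) = −2.5 × (0.477) = -1.193.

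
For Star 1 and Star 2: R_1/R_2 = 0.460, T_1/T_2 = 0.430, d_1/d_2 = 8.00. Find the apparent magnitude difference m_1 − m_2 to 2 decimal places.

L_1/L_2 = (0.460)²(0.430)⁴ = 0.007234.
F_1/F_2 = (L_1/L_2)/(d_1/d_2)² = 0.007234/64.00 = 1.130×10^-4.
m_1 − m_2 = −2.5 log₁₀(1.130×10^-4) = 9.87.

9.87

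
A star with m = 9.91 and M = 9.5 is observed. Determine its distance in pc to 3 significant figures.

m − M = 5 log₁₀(d/10 pc)
9.91 − (9.5) = 0.41 = 5 log₁₀(d/10)
d = 10 × 10^(0.41/5) = 10 × 10^0.082 = 12.08 pc.

12.1 pc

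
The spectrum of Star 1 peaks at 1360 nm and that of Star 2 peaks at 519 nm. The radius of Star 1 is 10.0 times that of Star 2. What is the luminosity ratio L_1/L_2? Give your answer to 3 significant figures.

2.12

Wien's law gives T ∝ 1/λ_max, so T_1/T_2 = λ_2/λ_1 = 519/1360 = 0.3816.
Then L ∝ R²T⁴ gives L_1/L_2 = (10.0)² × (0.3816)⁴ = 100.0 × 0.02121 = 2.121.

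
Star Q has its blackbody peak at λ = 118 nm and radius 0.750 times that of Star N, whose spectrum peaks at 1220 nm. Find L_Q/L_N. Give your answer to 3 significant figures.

Wien's law gives T ∝ 1/λ_max, so T_Q/T_N = λ_N/λ_Q = 1220/118 = 10.34.
Then L ∝ R²T⁴ gives L_Q/L_N = (0.750)² × (10.34)⁴ = 0.5625 × 1.143×10^4 = 6427.

6.43×10^3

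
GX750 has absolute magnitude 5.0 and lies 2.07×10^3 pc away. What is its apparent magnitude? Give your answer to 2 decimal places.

m = M + 5 log₁₀(d/10 pc) = 5.0 + 5 log₁₀(2.07×10^3/10)
  = 5.0 + 5 × 2.316 = 5.0 + 11.58 = 16.58.

16.58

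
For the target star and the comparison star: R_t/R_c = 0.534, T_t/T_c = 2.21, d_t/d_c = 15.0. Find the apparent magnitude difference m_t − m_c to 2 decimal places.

3.80

L_t/L_c = (0.534)²(2.21)⁴ = 6.802.
F_t/F_c = (L_t/L_c)/(d_t/d_c)² = 6.802/225.0 = 0.03023.
m_t − m_c = −2.5 log₁₀(0.03023) = 3.80.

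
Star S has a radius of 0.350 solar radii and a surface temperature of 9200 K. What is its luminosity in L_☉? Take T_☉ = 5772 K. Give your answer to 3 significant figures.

L/L_☉ = (R/R_☉)² (T/T_☉)⁴ = (0.350)² × (9200/5772)⁴
       = 0.1225 × (1.594)⁴ = 0.1225 × 6.454 = 0.7906.

0.791 L_☉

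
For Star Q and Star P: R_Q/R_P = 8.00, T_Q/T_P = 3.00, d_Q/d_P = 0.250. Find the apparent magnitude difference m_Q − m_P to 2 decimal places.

L_Q/L_P = (8.00)²(3.00)⁴ = 5184.
F_Q/F_P = (L_Q/L_P)/(d_Q/d_P)² = 5184/0.06250 = 8.294×10^4.
m_Q − m_P = −2.5 log₁₀(8.294×10^4) = -12.30.

-12.30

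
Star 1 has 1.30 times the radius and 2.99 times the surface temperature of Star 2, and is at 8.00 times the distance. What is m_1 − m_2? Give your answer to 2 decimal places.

-0.81

L_1/L_2 = (1.30)²(2.99)⁴ = 135.1.
F_1/F_2 = (L_1/L_2)/(d_1/d_2)² = 135.1/64.00 = 2.111.
m_1 − m_2 = −2.5 log₁₀(2.111) = -0.81.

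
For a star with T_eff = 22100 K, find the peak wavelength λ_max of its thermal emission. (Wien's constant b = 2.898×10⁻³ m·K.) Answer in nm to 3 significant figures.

131 nm

λ_max = b/T = 2.898×10⁻³ / 22100 = 1.31×10^-7 m = 131.1 nm.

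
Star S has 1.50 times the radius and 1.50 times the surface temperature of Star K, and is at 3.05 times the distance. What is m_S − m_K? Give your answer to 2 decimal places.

L_S/L_K = (1.50)²(1.50)⁴ = 11.39.
F_S/F_K = (L_S/L_K)/(d_S/d_K)² = 11.39/9.302 = 1.224.
m_S − m_K = −2.5 log₁₀(1.224) = -0.22.

-0.22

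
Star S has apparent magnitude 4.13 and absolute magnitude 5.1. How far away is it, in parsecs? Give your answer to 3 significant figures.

m − M = 5 log₁₀(d/10 pc)
4.13 − (5.1) = -0.97 = 5 log₁₀(d/10)
d = 10 × 10^(-0.97/5) = 10 × 10^-0.194 = 6.397 pc.

6.40 pc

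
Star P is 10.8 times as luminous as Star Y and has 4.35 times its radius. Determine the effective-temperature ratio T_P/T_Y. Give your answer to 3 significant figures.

0.869

L ∝ R²T⁴ gives T ∝ (L/R²)^(1/4), so
T_P/T_Y = (10.8 / 4.35²)^(1/4) = (0.5707)^(1/4) = 0.8692.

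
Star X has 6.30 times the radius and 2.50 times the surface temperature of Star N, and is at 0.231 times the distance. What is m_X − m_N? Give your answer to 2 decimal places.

L_X/L_N = (6.30)²(2.50)⁴ = 1550.
F_X/F_N = (L_X/L_N)/(d_X/d_N)² = 1550/0.05336 = 2.905×10^4.
m_X − m_N = −2.5 log₁₀(2.905×10^4) = -11.16.

-11.16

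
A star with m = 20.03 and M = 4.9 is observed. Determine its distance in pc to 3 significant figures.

m − M = 5 log₁₀(d/10 pc)
20.03 − (4.9) = 15.13 = 5 log₁₀(d/10)
d = 10 × 10^(15.13/5) = 10 × 10^3.026 = 1.062×10^4 pc.

1.06×10^4 pc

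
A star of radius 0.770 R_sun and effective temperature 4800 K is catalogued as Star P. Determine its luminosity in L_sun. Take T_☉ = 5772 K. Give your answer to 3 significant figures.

0.284 L_sun

L/L_☉ = (R/R_☉)² (T/T_☉)⁴ = (0.770)² × (4800/5772)⁴
       = 0.5929 × (0.8316)⁴ = 0.5929 × 0.4783 = 0.2836.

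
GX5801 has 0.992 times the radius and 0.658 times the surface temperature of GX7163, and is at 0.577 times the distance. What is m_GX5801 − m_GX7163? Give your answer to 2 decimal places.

L_GX5801/L_GX7163 = (0.992)²(0.658)⁴ = 0.1845.
F_GX5801/F_GX7163 = (L_GX5801/L_GX7163)/(d_GX5801/d_GX7163)² = 0.1845/0.3329 = 0.5541.
m_GX5801 − m_GX7163 = −2.5 log₁₀(0.5541) = 0.64.

0.64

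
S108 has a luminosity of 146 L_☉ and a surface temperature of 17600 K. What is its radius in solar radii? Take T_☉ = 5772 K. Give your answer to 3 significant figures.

R/R_☉ = √(L/L_☉) / (T/T_☉)² = √(146) / (3.049)²
       = 12.08 / 9.298 = 1.300.

1.30 solar radii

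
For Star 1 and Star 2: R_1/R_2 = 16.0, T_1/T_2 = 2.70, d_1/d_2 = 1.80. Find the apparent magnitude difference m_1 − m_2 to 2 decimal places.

-9.06

L_1/L_2 = (16.0)²(2.70)⁴ = 1.360×10^4.
F_1/F_2 = (L_1/L_2)/(d_1/d_2)² = 1.360×10^4/3.240 = 4199.
m_1 − m_2 = −2.5 log₁₀(4199) = -9.06.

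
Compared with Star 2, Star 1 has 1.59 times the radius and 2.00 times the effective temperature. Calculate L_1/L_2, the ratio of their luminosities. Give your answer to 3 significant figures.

From the Stefan–Boltzmann law, L ∝ R²T⁴, so
L_1/L_2 = (R_1/R_2)² (T_1/T_2)⁴ = (1.59)² × (2.00)⁴ = 2.528 × 16.00 = 40.45.

40.4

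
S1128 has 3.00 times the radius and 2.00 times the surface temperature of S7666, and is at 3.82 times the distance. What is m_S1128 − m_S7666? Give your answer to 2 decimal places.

-2.49

L_S1128/L_S7666 = (3.00)²(2.00)⁴ = 144.0.
F_S1128/F_S7666 = (L_S1128/L_S7666)/(d_S1128/d_S7666)² = 144.0/14.59 = 9.868.
m_S1128 − m_S7666 = −2.5 log₁₀(9.868) = -2.49.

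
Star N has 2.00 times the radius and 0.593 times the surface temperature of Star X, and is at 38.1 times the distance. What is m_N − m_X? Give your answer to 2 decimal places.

8.67

L_N/L_X = (2.00)²(0.593)⁴ = 0.4946.
F_N/F_X = (L_N/L_X)/(d_N/d_X)² = 0.4946/1452 = 3.407×10^-4.
m_N − m_X = −2.5 log₁₀(3.407×10^-4) = 8.67.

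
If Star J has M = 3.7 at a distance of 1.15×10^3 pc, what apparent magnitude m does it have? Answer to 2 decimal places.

m = M + 5 log₁₀(d/10 pc) = 3.7 + 5 log₁₀(1.15×10^3/10)
  = 3.7 + 5 × 2.061 = 3.7 + 10.30 = 14.00.

14.00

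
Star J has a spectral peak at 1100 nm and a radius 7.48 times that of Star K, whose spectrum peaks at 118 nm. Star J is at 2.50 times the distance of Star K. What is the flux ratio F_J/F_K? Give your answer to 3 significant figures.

0.00119

Wien's law: T_J/T_K = λ_K/λ_J = 118/1100 = 0.1073.
L_J/L_K = (R_J/R_K)²(T_J/T_K)⁴ = (7.48)²(0.1073)⁴ = 0.007409.
F_J/F_K = (L_J/L_K)/(d_J/d_K)² = 0.007409/(2.50)² = 0.001185.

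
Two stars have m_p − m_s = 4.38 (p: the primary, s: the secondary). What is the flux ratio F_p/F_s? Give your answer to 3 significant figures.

0.0177

F_p/F_s = 10^(−(m_p − m_s)/2.5) = 10^(-4.38/2.5) = 10^-1.752 = 0.01770.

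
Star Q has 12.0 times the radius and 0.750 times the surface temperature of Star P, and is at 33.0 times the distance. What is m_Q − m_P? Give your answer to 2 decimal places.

3.45

L_Q/L_P = (12.0)²(0.750)⁴ = 45.56.
F_Q/F_P = (L_Q/L_P)/(d_Q/d_P)² = 45.56/1089 = 0.04184.
m_Q − m_P = −2.5 log₁₀(0.04184) = 3.45.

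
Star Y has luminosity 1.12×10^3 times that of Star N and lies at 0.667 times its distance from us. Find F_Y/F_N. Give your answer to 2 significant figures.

2.5×10^3

F = L/(4πd²), so F_Y/F_N = (L_Y/L_N) / (d_Y/d_N)²
= 1.12×10^3 / (0.667)² = 1.12×10^3 / 0.4449 = 2517.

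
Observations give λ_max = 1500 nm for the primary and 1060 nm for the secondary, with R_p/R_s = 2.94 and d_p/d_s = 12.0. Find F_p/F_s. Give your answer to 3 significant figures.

Wien's law: T_p/T_s = λ_s/λ_p = 1060/1500 = 0.7067.
L_p/L_s = (R_p/R_s)²(T_p/T_s)⁴ = (2.94)²(0.7067)⁴ = 2.156.
F_p/F_s = (L_p/L_s)/(d_p/d_s)² = 2.156/(12.0)² = 0.01497.

0.0150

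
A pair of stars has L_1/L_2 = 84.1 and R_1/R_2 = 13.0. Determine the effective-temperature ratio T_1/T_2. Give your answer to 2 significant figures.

0.84

L ∝ R²T⁴ gives T ∝ (L/R²)^(1/4), so
T_1/T_2 = (84.1 / 13.0²)^(1/4) = (0.4976)^(1/4) = 0.8399.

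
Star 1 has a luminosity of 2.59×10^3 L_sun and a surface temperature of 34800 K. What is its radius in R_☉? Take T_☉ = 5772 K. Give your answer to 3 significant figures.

1.40 R_☉

R/R_☉ = √(L/L_☉) / (T/T_☉)² = √(2.59×10^3) / (6.029)²
       = 50.89 / 36.35 = 1.400.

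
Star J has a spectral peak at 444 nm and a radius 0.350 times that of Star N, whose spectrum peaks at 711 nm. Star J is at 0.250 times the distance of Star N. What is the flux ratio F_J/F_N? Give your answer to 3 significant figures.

12.9

Wien's law: T_J/T_N = λ_N/λ_J = 711/444 = 1.601.
L_J/L_N = (R_J/R_N)²(T_J/T_N)⁴ = (0.350)²(1.601)⁴ = 0.8055.
F_J/F_N = (L_J/L_N)/(d_J/d_N)² = 0.8055/(0.250)² = 12.89.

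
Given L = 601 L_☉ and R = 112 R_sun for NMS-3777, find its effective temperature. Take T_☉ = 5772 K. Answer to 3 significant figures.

2.70×10^3 K

T/T_☉ = (L/L_☉)^(1/4) / (R/R_☉)^(1/2)
T = 5772 × (601)^(1/4) / √(112) = 5772 × 4.951 / 10.58 = 2700 K.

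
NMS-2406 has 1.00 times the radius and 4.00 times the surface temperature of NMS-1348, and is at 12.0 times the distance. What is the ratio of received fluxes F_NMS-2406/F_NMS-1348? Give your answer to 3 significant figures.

L_NMS-2406/L_NMS-1348 = (R_NMS-2406/R_NMS-1348)²(T_NMS-2406/T_NMS-1348)⁴ = (1.00)² × (4.00)⁴ = 256.0.
F_NMS-2406/F_NMS-1348 = (L_NMS-2406/L_NMS-1348)/(d_NMS-2406/d_NMS-1348)² = 256.0 / (12.0)² = 1.778.

1.78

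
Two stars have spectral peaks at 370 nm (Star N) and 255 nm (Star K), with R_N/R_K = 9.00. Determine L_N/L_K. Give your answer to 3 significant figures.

18.3

Wien's law gives T ∝ 1/λ_max, so T_N/T_K = λ_K/λ_N = 255/370 = 0.6892.
Then L ∝ R²T⁴ gives L_N/L_K = (9.00)² × (0.6892)⁴ = 81.00 × 0.2256 = 18.27.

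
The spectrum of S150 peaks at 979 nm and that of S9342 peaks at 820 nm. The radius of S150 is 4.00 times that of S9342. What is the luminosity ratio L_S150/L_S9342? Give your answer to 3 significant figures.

7.87

Wien's law gives T ∝ 1/λ_max, so T_S150/T_S9342 = λ_S9342/λ_S150 = 820/979 = 0.8376.
Then L ∝ R²T⁴ gives L_S150/L_S9342 = (4.00)² × (0.8376)⁴ = 16.00 × 0.4922 = 7.875.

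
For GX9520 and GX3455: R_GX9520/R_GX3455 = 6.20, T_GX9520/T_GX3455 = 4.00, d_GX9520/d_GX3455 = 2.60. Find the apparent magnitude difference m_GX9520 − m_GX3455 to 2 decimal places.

-7.91

L_GX9520/L_GX3455 = (6.20)²(4.00)⁴ = 9841.
F_GX9520/F_GX3455 = (L_GX9520/L_GX3455)/(d_GX9520/d_GX3455)² = 9841/6.760 = 1456.
m_GX9520 − m_GX3455 = −2.5 log₁₀(1456) = -7.91.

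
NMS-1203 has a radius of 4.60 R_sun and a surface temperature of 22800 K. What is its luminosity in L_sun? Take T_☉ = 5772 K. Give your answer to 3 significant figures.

5.15×10^3 L_sun

L/L_☉ = (R/R_☉)² (T/T_☉)⁴ = (4.60)² × (22800/5772)⁴
       = 21.16 × (3.950)⁴ = 21.16 × 243.5 = 5152.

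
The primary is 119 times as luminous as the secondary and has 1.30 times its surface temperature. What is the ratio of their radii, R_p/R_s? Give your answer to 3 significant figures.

6.45

L ∝ R²T⁴ gives R ∝ √L / T², so
R_p/R_s = √(119) / (1.30)² = 10.91 / 1.690 = 6.455.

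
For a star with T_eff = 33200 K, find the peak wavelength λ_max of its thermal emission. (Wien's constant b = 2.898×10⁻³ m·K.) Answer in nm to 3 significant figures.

λ_max = b/T = 2.898×10⁻³ / 33200 = 8.73×10^-8 m = 87.29 nm.

87.3 nm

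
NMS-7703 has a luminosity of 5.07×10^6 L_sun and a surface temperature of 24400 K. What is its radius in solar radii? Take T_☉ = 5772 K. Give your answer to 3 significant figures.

126 solar radii

R/R_☉ = √(L/L_☉) / (T/T_☉)² = √(5.07×10^6) / (4.227)²
       = 2252 / 17.87 = 126.0.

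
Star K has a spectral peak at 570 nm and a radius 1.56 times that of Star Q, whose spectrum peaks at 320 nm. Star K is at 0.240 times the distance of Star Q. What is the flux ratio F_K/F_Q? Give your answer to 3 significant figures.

4.20

Wien's law: T_K/T_Q = λ_Q/λ_K = 320/570 = 0.5614.
L_K/L_Q = (R_K/R_Q)²(T_K/T_Q)⁴ = (1.56)²(0.5614)⁴ = 0.2417.
F_K/F_Q = (L_K/L_Q)/(d_K/d_Q)² = 0.2417/(0.240)² = 4.197.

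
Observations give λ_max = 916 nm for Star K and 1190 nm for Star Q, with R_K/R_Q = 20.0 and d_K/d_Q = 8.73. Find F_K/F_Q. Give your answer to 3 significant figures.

14.9

Wien's law: T_K/T_Q = λ_Q/λ_K = 1190/916 = 1.299.
L_K/L_Q = (R_K/R_Q)²(T_K/T_Q)⁴ = (20.0)²(1.299)⁴ = 1139.
F_K/F_Q = (L_K/L_Q)/(d_K/d_Q)² = 1139/(8.73)² = 14.95.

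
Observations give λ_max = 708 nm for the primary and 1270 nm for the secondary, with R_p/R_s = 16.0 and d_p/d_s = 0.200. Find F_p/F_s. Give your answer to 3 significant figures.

6.63×10^4

Wien's law: T_p/T_s = λ_s/λ_p = 1270/708 = 1.794.
L_p/L_s = (R_p/R_s)²(T_p/T_s)⁴ = (16.0)²(1.794)⁴ = 2650.
F_p/F_s = (L_p/L_s)/(d_p/d_s)² = 2650/(0.200)² = 6.626×10^4.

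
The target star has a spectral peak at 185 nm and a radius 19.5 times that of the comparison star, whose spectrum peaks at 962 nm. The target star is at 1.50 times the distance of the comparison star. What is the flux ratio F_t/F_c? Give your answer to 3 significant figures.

Wien's law: T_t/T_c = λ_c/λ_t = 962/185 = 5.200.
L_t/L_c = (R_t/R_c)²(T_t/T_c)⁴ = (19.5)²(5.200)⁴ = 2.780×10^5.
F_t/F_c = (L_t/L_c)/(d_t/d_c)² = 2.780×10^5/(1.50)² = 1.236×10^5.

1.24×10^5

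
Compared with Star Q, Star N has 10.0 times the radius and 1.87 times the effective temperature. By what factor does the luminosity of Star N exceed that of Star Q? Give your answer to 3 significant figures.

From the Stefan–Boltzmann law, L ∝ R²T⁴, so
L_N/L_Q = (R_N/R_Q)² (T_N/T_Q)⁴ = (10.0)² × (1.87)⁴ = 100.0 × 12.23 = 1223.

1.22×10^3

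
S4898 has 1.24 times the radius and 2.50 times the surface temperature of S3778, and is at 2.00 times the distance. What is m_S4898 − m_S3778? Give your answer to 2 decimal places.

-2.94

L_S4898/L_S3778 = (1.24)²(2.50)⁴ = 60.06.
F_S4898/F_S3778 = (L_S4898/L_S3778)/(d_S4898/d_S3778)² = 60.06/4.000 = 15.02.
m_S4898 − m_S3778 = −2.5 log₁₀(15.02) = -2.94.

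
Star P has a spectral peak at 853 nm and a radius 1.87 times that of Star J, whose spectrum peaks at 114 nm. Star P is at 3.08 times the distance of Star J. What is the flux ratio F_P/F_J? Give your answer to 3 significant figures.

Wien's law: T_P/T_J = λ_J/λ_P = 114/853 = 0.1336.
L_P/L_J = (R_P/R_J)²(T_P/T_J)⁴ = (1.87)²(0.1336)⁴ = 0.001116.
F_P/F_J = (L_P/L_J)/(d_P/d_J)² = 0.001116/(3.08)² = 1.176×10^-4.

1.18×10^-4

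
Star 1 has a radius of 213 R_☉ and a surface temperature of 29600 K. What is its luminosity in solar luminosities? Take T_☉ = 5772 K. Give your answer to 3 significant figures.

L/L_☉ = (R/R_☉)² (T/T_☉)⁴ = (213)² × (29600/5772)⁴
       = 4.537×10^4 × (5.128)⁴ = 4.537×10^4 × 691.6 = 3.138×10^7.

3.14×10^7 solar luminosities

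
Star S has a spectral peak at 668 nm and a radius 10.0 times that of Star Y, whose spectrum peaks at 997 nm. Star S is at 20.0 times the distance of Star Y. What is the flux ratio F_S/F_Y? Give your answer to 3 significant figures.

1.24

Wien's law: T_S/T_Y = λ_Y/λ_S = 997/668 = 1.493.
L_S/L_Y = (R_S/R_Y)²(T_S/T_Y)⁴ = (10.0)²(1.493)⁴ = 496.2.
F_S/F_Y = (L_S/L_Y)/(d_S/d_Y)² = 496.2/(20.0)² = 1.241.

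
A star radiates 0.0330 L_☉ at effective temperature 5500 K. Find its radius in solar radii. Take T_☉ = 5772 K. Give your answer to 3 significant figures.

0.200 solar radii

R/R_☉ = √(L/L_☉) / (T/T_☉)² = √(0.0330) / (0.9529)²
       = 0.1817 / 0.9080 = 0.2001.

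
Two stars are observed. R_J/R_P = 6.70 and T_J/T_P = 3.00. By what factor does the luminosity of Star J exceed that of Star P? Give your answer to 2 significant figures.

From the Stefan–Boltzmann law, L ∝ R²T⁴, so
L_J/L_P = (R_J/R_P)² (T_J/T_P)⁴ = (6.70)² × (3.00)⁴ = 44.89 × 81.00 = 3636.

3.6×10^3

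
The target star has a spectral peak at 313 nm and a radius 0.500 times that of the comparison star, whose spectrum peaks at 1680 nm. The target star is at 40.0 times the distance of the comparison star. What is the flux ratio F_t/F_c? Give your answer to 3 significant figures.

Wien's law: T_t/T_c = λ_c/λ_t = 1680/313 = 5.367.
L_t/L_c = (R_t/R_c)²(T_t/T_c)⁴ = (0.500)²(5.367)⁴ = 207.5.
F_t/F_c = (L_t/L_c)/(d_t/d_c)² = 207.5/(40.0)² = 0.1297.

0.130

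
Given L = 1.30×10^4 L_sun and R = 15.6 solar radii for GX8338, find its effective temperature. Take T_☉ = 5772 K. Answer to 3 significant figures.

1.56×10^4 K

T/T_☉ = (L/L_☉)^(1/4) / (R/R_☉)^(1/2)
T = 5772 × (1.30×10^4)^(1/4) / √(15.6) = 5772 × 10.68 / 3.950 = 1.560×10^4 K.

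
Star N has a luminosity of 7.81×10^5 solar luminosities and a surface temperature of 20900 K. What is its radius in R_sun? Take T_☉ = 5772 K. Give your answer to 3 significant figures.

67.4 R_sun

R/R_☉ = √(L/L_☉) / (T/T_☉)² = √(7.81×10^5) / (3.621)²
       = 883.7 / 13.11 = 67.40.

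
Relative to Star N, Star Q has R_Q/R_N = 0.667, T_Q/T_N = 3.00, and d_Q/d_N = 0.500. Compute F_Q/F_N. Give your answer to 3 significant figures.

L_Q/L_N = (R_Q/R_N)²(T_Q/T_N)⁴ = (0.667)² × (3.00)⁴ = 36.04.
F_Q/F_N = (L_Q/L_N)/(d_Q/d_N)² = 36.04 / (0.500)² = 144.1.

144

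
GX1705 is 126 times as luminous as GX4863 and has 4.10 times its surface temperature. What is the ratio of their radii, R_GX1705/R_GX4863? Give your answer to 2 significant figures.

L ∝ R²T⁴ gives R ∝ √L / T², so
R_GX1705/R_GX4863 = √(126) / (4.10)² = 11.22 / 16.81 = 0.6678.

0.67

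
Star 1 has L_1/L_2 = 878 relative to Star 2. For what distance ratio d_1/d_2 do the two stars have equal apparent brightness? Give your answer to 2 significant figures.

30

Equal flux requires L_1/d_1² = L_2/d_2², so d_1/d_2 = √(L_1/L_2)
= √(878) = 29.63.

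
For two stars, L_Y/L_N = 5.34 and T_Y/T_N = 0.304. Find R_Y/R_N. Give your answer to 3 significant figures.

25.0

L ∝ R²T⁴ gives R ∝ √L / T², so
R_Y/R_N = √(5.34) / (0.304)² = 2.311 / 0.09242 = 25.00.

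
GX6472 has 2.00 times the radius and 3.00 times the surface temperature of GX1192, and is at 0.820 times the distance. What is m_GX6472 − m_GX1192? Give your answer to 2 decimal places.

L_GX6472/L_GX1192 = (2.00)²(3.00)⁴ = 324.0.
F_GX6472/F_GX1192 = (L_GX6472/L_GX1192)/(d_GX6472/d_GX1192)² = 324.0/0.6724 = 481.9.
m_GX6472 − m_GX1192 = −2.5 log₁₀(481.9) = -6.71.

-6.71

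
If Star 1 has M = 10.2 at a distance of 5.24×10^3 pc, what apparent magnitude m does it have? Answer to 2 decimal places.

23.80

m = M + 5 log₁₀(d/10 pc) = 10.2 + 5 log₁₀(5.24×10^3/10)
  = 10.2 + 5 × 2.719 = 10.2 + 13.60 = 23.80.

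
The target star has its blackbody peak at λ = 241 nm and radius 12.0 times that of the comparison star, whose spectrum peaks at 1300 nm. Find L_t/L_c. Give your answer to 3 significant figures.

Wien's law gives T ∝ 1/λ_max, so T_t/T_c = λ_c/λ_t = 1300/241 = 5.394.
Then L ∝ R²T⁴ gives L_t/L_c = (12.0)² × (5.394)⁴ = 144.0 × 846.7 = 1.219×10^5.

1.22×10^5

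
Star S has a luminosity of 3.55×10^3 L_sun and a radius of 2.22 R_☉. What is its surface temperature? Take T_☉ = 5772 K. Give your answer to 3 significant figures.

T/T_☉ = (L/L_☉)^(1/4) / (R/R_☉)^(1/2)
T = 5772 × (3.55×10^3)^(1/4) / √(2.22) = 5772 × 7.719 / 1.490 = 2.990×10^4 K.

2.99×10^4 K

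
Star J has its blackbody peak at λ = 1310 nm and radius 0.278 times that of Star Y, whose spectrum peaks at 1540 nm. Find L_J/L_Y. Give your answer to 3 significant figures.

Wien's law gives T ∝ 1/λ_max, so T_J/T_Y = λ_Y/λ_J = 1540/1310 = 1.176.
Then L ∝ R²T⁴ gives L_J/L_Y = (0.278)² × (1.176)⁴ = 0.07728 × 1.910 = 0.1476.

0.148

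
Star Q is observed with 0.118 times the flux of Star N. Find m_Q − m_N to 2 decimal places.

2.32

m_Q − m_N = −2.5 log₁₀(F_Q/F_N) = −2.5 log₁₀(0.118) = −2.5 × (-0.928) = 2.320.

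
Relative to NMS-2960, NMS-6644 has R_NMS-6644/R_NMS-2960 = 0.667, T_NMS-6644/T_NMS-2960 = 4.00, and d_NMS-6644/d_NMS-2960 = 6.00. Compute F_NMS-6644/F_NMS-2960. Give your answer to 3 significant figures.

L_NMS-6644/L_NMS-2960 = (R_NMS-6644/R_NMS-2960)²(T_NMS-6644/T_NMS-2960)⁴ = (0.667)² × (4.00)⁴ = 113.9.
F_NMS-6644/F_NMS-2960 = (L_NMS-6644/L_NMS-2960)/(d_NMS-6644/d_NMS-2960)² = 113.9 / (6.00)² = 3.164.

3.16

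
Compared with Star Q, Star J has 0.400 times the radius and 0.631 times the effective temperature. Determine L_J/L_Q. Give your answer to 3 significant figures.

0.0254

From the Stefan–Boltzmann law, L ∝ R²T⁴, so
L_J/L_Q = (R_J/R_Q)² (T_J/T_Q)⁴ = (0.400)² × (0.631)⁴ = 0.1600 × 0.1585 = 0.02537.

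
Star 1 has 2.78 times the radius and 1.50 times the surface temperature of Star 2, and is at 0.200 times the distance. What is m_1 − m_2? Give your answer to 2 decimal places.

-7.48

L_1/L_2 = (2.78)²(1.50)⁴ = 39.13.
F_1/F_2 = (L_1/L_2)/(d_1/d_2)² = 39.13/0.04000 = 978.1.
m_1 − m_2 = −2.5 log₁₀(978.1) = -7.48.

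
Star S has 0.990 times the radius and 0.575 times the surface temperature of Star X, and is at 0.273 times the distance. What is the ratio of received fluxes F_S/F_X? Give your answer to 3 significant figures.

L_S/L_X = (R_S/R_X)²(T_S/T_X)⁴ = (0.990)² × (0.575)⁴ = 0.1071.
F_S/F_X = (L_S/L_X)/(d_S/d_X)² = 0.1071 / (0.273)² = 1.438.

1.44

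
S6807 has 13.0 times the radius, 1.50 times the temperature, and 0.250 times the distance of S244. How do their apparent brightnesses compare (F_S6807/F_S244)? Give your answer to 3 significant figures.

L_S6807/L_S244 = (R_S6807/R_S244)²(T_S6807/T_S244)⁴ = (13.0)² × (1.50)⁴ = 855.6.
F_S6807/F_S244 = (L_S6807/L_S244)/(d_S6807/d_S244)² = 855.6 / (0.250)² = 1.369×10^4.

1.37×10^4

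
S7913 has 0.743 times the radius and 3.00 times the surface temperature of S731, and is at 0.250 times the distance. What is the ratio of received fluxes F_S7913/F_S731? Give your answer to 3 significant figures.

L_S7913/L_S731 = (R_S7913/R_S731)²(T_S7913/T_S731)⁴ = (0.743)² × (3.00)⁴ = 44.72.
F_S7913/F_S731 = (L_S7913/L_S731)/(d_S7913/d_S731)² = 44.72 / (0.250)² = 715.5.

715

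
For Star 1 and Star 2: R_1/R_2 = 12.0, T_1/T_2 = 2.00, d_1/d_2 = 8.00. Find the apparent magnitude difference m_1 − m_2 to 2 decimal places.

L_1/L_2 = (12.0)²(2.00)⁴ = 2304.
F_1/F_2 = (L_1/L_2)/(d_1/d_2)² = 2304/64.00 = 36.00.
m_1 − m_2 = −2.5 log₁₀(36.00) = -3.89.

-3.89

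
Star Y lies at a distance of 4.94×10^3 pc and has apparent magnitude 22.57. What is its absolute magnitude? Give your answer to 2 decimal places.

M = m − 5 log₁₀(d/10 pc) = 22.57 − 5 log₁₀(4.94×10^3/10)
  = 22.57 − 5 × 2.694 = 22.57 − 13.47 = 9.10.

9.10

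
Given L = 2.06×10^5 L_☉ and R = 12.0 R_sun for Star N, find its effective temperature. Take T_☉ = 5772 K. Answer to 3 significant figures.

3.55×10^4 K

T/T_☉ = (L/L_☉)^(1/4) / (R/R_☉)^(1/2)
T = 5772 × (2.06×10^5)^(1/4) / √(12.0) = 5772 × 21.30 / 3.464 = 3.550×10^4 K.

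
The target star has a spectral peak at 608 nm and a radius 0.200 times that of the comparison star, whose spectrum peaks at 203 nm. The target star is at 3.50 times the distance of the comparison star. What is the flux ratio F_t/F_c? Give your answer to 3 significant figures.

4.06×10^-5

Wien's law: T_t/T_c = λ_c/λ_t = 203/608 = 0.3339.
L_t/L_c = (R_t/R_c)²(T_t/T_c)⁴ = (0.200)²(0.3339)⁴ = 4.971×10^-4.
F_t/F_c = (L_t/L_c)/(d_t/d_c)² = 4.971×10^-4/(3.50)² = 4.058×10^-5.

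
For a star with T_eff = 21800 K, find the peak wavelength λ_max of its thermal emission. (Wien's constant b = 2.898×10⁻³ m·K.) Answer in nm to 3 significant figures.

λ_max = b/T = 2.898×10⁻³ / 21800 = 1.33×10^-7 m = 132.9 nm.

133 nm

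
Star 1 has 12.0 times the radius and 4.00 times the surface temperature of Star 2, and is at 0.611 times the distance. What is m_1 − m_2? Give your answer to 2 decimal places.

L_1/L_2 = (12.0)²(4.00)⁴ = 3.686×10^4.
F_1/F_2 = (L_1/L_2)/(d_1/d_2)² = 3.686×10^4/0.3733 = 9.875×10^4.
m_1 − m_2 = −2.5 log₁₀(9.875×10^4) = -12.49.

-12.49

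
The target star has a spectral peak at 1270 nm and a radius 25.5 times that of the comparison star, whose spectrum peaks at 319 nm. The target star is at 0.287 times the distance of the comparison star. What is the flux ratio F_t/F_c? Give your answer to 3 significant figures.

Wien's law: T_t/T_c = λ_c/λ_t = 319/1270 = 0.2512.
L_t/L_c = (R_t/R_c)²(T_t/T_c)⁴ = (25.5)²(0.2512)⁴ = 2.588.
F_t/F_c = (L_t/L_c)/(d_t/d_c)² = 2.588/(0.287)² = 31.42.

31.4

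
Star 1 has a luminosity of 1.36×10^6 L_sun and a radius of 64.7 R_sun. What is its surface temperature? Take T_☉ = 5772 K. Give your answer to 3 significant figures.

T/T_☉ = (L/L_☉)^(1/4) / (R/R_☉)^(1/2)
T = 5772 × (1.36×10^6)^(1/4) / √(64.7) = 5772 × 34.15 / 8.044 = 2.451×10^4 K.

2.45×10^4 K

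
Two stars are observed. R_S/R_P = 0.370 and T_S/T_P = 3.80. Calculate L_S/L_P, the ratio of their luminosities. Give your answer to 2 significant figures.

29

From the Stefan–Boltzmann law, L ∝ R²T⁴, so
L_S/L_P = (R_S/R_P)² (T_S/T_P)⁴ = (0.370)² × (3.80)⁴ = 0.1369 × 208.5 = 28.55.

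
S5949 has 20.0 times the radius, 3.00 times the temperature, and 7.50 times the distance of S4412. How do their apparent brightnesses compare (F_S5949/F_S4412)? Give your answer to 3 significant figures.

576

L_S5949/L_S4412 = (R_S5949/R_S4412)²(T_S5949/T_S4412)⁴ = (20.0)² × (3.00)⁴ = 3.240×10^4.
F_S5949/F_S4412 = (L_S5949/L_S4412)/(d_S5949/d_S4412)² = 3.240×10^4 / (7.50)² = 576.0.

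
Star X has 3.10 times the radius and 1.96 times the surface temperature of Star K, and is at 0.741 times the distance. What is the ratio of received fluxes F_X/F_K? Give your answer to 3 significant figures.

L_X/L_K = (R_X/R_K)²(T_X/T_K)⁴ = (3.10)² × (1.96)⁴ = 141.8.
F_X/F_K = (L_X/L_K)/(d_X/d_K)² = 141.8 / (0.741)² = 258.3.

258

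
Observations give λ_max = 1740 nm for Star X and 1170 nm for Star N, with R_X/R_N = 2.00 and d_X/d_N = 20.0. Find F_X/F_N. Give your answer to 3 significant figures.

Wien's law: T_X/T_N = λ_N/λ_X = 1170/1740 = 0.6724.
L_X/L_N = (R_X/R_N)²(T_X/T_N)⁴ = (2.00)²(0.6724)⁴ = 0.8177.
F_X/F_N = (L_X/L_N)/(d_X/d_N)² = 0.8177/(20.0)² = 0.002044.

0.00204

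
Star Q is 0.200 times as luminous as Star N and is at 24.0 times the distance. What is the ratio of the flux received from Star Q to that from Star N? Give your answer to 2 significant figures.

3.5×10^-4

F = L/(4πd²), so F_Q/F_N = (L_Q/L_N) / (d_Q/d_N)²
= 0.200 / (24.0)² = 0.200 / 576.0 = 3.472×10^-4.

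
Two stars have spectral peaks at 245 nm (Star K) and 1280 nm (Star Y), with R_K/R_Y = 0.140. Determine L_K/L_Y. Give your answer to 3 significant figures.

14.6

Wien's law gives T ∝ 1/λ_max, so T_K/T_Y = λ_Y/λ_K = 1280/245 = 5.224.
Then L ∝ R²T⁴ gives L_K/L_Y = (0.140)² × (5.224)⁴ = 0.01960 × 745.0 = 14.60.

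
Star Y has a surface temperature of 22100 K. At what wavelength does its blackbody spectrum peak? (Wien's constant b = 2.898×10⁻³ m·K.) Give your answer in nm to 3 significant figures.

131 nm

λ_max = b/T = 2.898×10⁻³ / 22100 = 1.31×10^-7 m = 131.1 nm.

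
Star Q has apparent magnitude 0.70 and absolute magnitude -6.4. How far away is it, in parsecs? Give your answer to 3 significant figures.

263 pc

m − M = 5 log₁₀(d/10 pc)
0.70 − (-6.4) = 7.10 = 5 log₁₀(d/10)
d = 10 × 10^(7.10/5) = 10 × 10^1.420 = 263.0 pc.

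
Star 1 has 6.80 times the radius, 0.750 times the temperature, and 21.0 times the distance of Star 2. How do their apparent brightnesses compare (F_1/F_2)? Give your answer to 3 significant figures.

L_1/L_2 = (R_1/R_2)²(T_1/T_2)⁴ = (6.80)² × (0.750)⁴ = 14.63.
F_1/F_2 = (L_1/L_2)/(d_1/d_2)² = 14.63 / (21.0)² = 0.03318.

0.0332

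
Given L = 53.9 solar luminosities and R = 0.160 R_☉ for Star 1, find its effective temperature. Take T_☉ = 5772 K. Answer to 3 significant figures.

T/T_☉ = (L/L_☉)^(1/4) / (R/R_☉)^(1/2)
T = 5772 × (53.9)^(1/4) / √(0.160) = 5772 × 2.710 / 0.4000 = 3.910×10^4 K.

3.91×10^4 K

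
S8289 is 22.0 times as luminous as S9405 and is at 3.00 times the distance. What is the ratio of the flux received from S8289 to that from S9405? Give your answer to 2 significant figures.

2.4

F = L/(4πd²), so F_S8289/F_S9405 = (L_S8289/L_S9405) / (d_S8289/d_S9405)²
= 22.0 / (3.00)² = 22.0 / 9.000 = 2.444.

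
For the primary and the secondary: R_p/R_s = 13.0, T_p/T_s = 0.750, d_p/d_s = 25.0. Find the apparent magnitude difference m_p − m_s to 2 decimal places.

2.67

L_p/L_s = (13.0)²(0.750)⁴ = 53.47.
F_p/F_s = (L_p/L_s)/(d_p/d_s)² = 53.47/625.0 = 0.08556.
m_p − m_s = −2.5 log₁₀(0.08556) = 2.67.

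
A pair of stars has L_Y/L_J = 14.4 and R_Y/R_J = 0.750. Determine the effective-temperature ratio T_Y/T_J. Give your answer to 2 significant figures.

L ∝ R²T⁴ gives T ∝ (L/R²)^(1/4), so
T_Y/T_J = (14.4 / 0.750²)^(1/4) = (25.60)^(1/4) = 2.249.

2.2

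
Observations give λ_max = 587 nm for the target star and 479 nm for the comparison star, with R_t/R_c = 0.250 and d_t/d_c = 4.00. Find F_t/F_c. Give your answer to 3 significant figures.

0.00173

Wien's law: T_t/T_c = λ_c/λ_t = 479/587 = 0.8160.
L_t/L_c = (R_t/R_c)²(T_t/T_c)⁴ = (0.250)²(0.8160)⁴ = 0.02771.
F_t/F_c = (L_t/L_c)/(d_t/d_c)² = 0.02771/(4.00)² = 0.001732.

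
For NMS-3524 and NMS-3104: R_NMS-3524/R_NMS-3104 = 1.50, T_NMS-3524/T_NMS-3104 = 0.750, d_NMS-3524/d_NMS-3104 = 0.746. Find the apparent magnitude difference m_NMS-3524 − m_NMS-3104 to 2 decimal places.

-0.27

L_NMS-3524/L_NMS-3104 = (1.50)²(0.750)⁴ = 0.7119.
F_NMS-3524/F_NMS-3104 = (L_NMS-3524/L_NMS-3104)/(d_NMS-3524/d_NMS-3104)² = 0.7119/0.5565 = 1.279.
m_NMS-3524 − m_NMS-3104 = −2.5 log₁₀(1.279) = -0.27.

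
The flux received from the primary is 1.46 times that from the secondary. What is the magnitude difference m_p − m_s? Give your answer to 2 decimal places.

-0.41

m_p − m_s = −2.5 log₁₀(F_p/F_s) = −2.5 log₁₀(1.46) = −2.5 × (0.164) = -0.411.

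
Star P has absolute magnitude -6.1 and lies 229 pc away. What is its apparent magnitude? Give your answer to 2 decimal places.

0.70

m = M + 5 log₁₀(d/10 pc) = -6.1 + 5 log₁₀(229/10)
  = -6.1 + 5 × 1.360 = -6.1 + 6.80 = 0.70.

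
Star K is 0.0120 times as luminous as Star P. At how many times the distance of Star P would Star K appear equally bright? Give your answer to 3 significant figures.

0.110

Equal flux requires L_K/d_K² = L_P/d_P², so d_K/d_P = √(L_K/L_P)
= √(0.0120) = 0.1095.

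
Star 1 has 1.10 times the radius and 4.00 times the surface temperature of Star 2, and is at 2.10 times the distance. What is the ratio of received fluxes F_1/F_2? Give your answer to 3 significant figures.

70.2

L_1/L_2 = (R_1/R_2)²(T_1/T_2)⁴ = (1.10)² × (4.00)⁴ = 309.8.
F_1/F_2 = (L_1/L_2)/(d_1/d_2)² = 309.8 / (2.10)² = 70.24.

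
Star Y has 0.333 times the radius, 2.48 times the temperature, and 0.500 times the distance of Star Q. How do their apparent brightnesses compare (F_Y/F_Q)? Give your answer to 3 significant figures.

L_Y/L_Q = (R_Y/R_Q)²(T_Y/T_Q)⁴ = (0.333)² × (2.48)⁴ = 4.195.
F_Y/F_Q = (L_Y/L_Q)/(d_Y/d_Q)² = 4.195 / (0.500)² = 16.78.

16.8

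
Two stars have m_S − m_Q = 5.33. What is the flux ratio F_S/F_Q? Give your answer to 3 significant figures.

0.00738

F_S/F_Q = 10^(−(m_S − m_Q)/2.5) = 10^(-5.33/2.5) = 10^-2.132 = 0.007379.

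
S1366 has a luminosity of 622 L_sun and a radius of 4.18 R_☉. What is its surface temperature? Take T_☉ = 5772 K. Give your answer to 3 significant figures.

T/T_☉ = (L/L_☉)^(1/4) / (R/R_☉)^(1/2)
T = 5772 × (622)^(1/4) / √(4.18) = 5772 × 4.994 / 2.045 = 1.410×10^4 K.

1.41×10^4 K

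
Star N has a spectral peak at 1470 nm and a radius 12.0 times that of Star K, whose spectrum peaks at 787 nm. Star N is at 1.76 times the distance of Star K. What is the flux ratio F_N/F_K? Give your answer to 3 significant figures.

Wien's law: T_N/T_K = λ_K/λ_N = 787/1470 = 0.5354.
L_N/L_K = (R_N/R_K)²(T_N/T_K)⁴ = (12.0)²(0.5354)⁴ = 11.83.
F_N/F_K = (L_N/L_K)/(d_N/d_K)² = 11.83/(1.76)² = 3.819.

3.82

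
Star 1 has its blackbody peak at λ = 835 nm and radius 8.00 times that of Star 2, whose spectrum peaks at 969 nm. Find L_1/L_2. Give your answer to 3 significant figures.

Wien's law gives T ∝ 1/λ_max, so T_1/T_2 = λ_2/λ_1 = 969/835 = 1.160.
Then L ∝ R²T⁴ gives L_1/L_2 = (8.00)² × (1.160)⁴ = 64.00 × 1.814 = 116.1.

116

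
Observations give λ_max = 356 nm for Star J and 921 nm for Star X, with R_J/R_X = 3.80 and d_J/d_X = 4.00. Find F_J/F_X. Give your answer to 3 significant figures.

Wien's law: T_J/T_X = λ_X/λ_J = 921/356 = 2.587.
L_J/L_X = (R_J/R_X)²(T_J/T_X)⁴ = (3.80)²(2.587)⁴ = 646.9.
F_J/F_X = (L_J/L_X)/(d_J/d_X)² = 646.9/(4.00)² = 40.43.

40.4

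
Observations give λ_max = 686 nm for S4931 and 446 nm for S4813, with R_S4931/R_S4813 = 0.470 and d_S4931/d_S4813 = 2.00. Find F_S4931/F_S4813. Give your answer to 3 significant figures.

Wien's law: T_S4931/T_S4813 = λ_S4813/λ_S4931 = 446/686 = 0.6501.
L_S4931/L_S4813 = (R_S4931/R_S4813)²(T_S4931/T_S4813)⁴ = (0.470)²(0.6501)⁴ = 0.03947.
F_S4931/F_S4813 = (L_S4931/L_S4813)/(d_S4931/d_S4813)² = 0.03947/(2.00)² = 0.009867.

0.00987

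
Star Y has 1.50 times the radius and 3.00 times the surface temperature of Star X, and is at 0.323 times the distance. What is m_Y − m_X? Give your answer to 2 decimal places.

-8.11

L_Y/L_X = (1.50)²(3.00)⁴ = 182.2.
F_Y/F_X = (L_Y/L_X)/(d_Y/d_X)² = 182.2/0.1043 = 1747.
m_Y − m_X = −2.5 log₁₀(1747) = -8.11.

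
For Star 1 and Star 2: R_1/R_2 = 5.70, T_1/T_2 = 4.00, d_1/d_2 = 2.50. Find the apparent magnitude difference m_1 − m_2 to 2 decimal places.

L_1/L_2 = (5.70)²(4.00)⁴ = 8317.
F_1/F_2 = (L_1/L_2)/(d_1/d_2)² = 8317/6.250 = 1331.
m_1 − m_2 = −2.5 log₁₀(1331) = -7.81.

-7.81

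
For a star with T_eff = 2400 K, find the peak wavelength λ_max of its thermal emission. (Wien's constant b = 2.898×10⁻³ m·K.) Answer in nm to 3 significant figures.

λ_max = b/T = 2.898×10⁻³ / 2400 = 1.21×10^-6 m = 1208 nm.

1.21×10^3 nm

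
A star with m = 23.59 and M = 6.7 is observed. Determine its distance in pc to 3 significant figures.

2.39×10^4 pc

m − M = 5 log₁₀(d/10 pc)
23.59 − (6.7) = 16.89 = 5 log₁₀(d/10)
d = 10 × 10^(16.89/5) = 10 × 10^3.378 = 2.388×10^4 pc.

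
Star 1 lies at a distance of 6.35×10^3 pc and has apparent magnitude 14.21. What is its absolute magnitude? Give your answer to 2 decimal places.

M = m − 5 log₁₀(d/10 pc) = 14.21 − 5 log₁₀(6.35×10^3/10)
  = 14.21 − 5 × 2.803 = 14.21 − 14.01 = 0.20.

0.20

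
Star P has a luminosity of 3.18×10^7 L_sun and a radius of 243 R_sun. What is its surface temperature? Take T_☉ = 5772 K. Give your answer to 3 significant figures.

T/T_☉ = (L/L_☉)^(1/4) / (R/R_☉)^(1/2)
T = 5772 × (3.18×10^7)^(1/4) / √(243) = 5772 × 75.09 / 15.59 = 2.781×10^4 K.

2.78×10^4 K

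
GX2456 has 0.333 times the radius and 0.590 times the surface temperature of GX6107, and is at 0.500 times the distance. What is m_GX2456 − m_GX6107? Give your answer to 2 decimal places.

L_GX2456/L_GX6107 = (0.333)²(0.590)⁴ = 0.01344.
F_GX2456/F_GX6107 = (L_GX2456/L_GX6107)/(d_GX2456/d_GX6107)² = 0.01344/0.2500 = 0.05375.
m_GX2456 − m_GX6107 = −2.5 log₁₀(0.05375) = 3.17.

3.17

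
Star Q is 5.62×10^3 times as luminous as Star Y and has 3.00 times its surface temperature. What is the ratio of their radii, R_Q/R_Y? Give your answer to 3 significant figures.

8.33

L ∝ R²T⁴ gives R ∝ √L / T², so
R_Q/R_Y = √(5.62×10^3) / (3.00)² = 74.97 / 9.000 = 8.330.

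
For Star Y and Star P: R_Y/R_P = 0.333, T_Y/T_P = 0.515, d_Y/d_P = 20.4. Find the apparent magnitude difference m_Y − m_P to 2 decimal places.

L_Y/L_P = (0.333)²(0.515)⁴ = 0.007800.
F_Y/F_P = (L_Y/L_P)/(d_Y/d_P)² = 0.007800/416.2 = 1.874×10^-5.
m_Y − m_P = −2.5 log₁₀(1.874×10^-5) = 11.82.

11.82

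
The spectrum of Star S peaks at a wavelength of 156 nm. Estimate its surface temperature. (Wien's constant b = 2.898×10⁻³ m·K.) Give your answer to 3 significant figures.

1.86×10^4 K

T = b/λ_max = 2.898×10⁻³ / (156×10⁻⁹) = 1.858×10^4 K.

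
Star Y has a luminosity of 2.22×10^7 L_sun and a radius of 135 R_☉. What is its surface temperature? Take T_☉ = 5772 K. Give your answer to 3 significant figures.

3.41×10^4 K

T/T_☉ = (L/L_☉)^(1/4) / (R/R_☉)^(1/2)
T = 5772 × (2.22×10^7)^(1/4) / √(135) = 5772 × 68.64 / 11.62 = 3.410×10^4 K.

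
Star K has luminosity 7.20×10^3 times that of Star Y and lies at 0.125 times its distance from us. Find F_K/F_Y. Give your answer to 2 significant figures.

F = L/(4πd²), so F_K/F_Y = (L_K/L_Y) / (d_K/d_Y)²
= 7.20×10^3 / (0.125)² = 7.20×10^3 / 0.01562 = 4.608×10^5.

4.6×10^5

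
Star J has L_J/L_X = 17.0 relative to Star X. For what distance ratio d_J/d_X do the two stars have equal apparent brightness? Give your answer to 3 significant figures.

4.12

Equal flux requires L_J/d_J² = L_X/d_X², so d_J/d_X = √(L_J/L_X)
= √(17.0) = 4.123.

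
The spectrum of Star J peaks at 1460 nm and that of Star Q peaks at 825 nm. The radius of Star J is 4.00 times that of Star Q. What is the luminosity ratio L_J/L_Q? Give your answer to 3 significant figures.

1.63

Wien's law gives T ∝ 1/λ_max, so T_J/T_Q = λ_Q/λ_J = 825/1460 = 0.5651.
Then L ∝ R²T⁴ gives L_J/L_Q = (4.00)² × (0.5651)⁴ = 16.00 × 0.1020 = 1.631.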